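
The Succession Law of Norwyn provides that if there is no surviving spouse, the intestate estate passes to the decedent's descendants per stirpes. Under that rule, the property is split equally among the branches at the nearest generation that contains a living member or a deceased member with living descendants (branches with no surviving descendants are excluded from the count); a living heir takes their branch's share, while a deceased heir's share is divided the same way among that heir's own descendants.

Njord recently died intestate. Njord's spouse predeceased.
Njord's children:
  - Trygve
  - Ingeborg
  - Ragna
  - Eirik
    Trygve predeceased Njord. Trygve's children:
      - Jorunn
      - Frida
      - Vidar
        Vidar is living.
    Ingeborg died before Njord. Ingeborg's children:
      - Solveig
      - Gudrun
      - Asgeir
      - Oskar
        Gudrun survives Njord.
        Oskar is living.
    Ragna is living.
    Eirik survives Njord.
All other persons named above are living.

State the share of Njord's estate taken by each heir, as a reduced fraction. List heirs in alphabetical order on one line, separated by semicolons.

Asgeir 1/16; Eirik 1/4; Frida 1/12; Gudrun 1/16; Jorunn 1/12; Oskar 1/16; Ragna 1/4; Solveig 1/16; Vidar 1/12

There is no surviving spouse, so the entire estate passes to Njord's descendants per stirpes.
The estate is divided into 4 equal shares of 1/4 among Trygve, Ingeborg, Ragna, Eirik.
Trygve predeceased; the 1/4 allotted to Trygve's branch passes to Trygve's issue by representation.
The 1/4 is divided into 3 equal shares of 1/12 among Jorunn, Frida, Vidar.
Jorunn is living and takes 1/12.
Frida is living and takes 1/12.
Vidar is living and takes 1/12.
Ingeborg predeceased; the 1/4 allotted to Ingeborg's branch passes to Ingeborg's issue by representation.
The 1/4 is divided into 4 equal shares of 1/16 among Solveig, Gudrun, Asgeir, Oskar.
Solveig is living and takes 1/16.
Gudrun is living and takes 1/16.
Asgeir is living and takes 1/16.
Oskar is living and takes 1/16.
Ragna is living and takes 1/4.
Eirik is living and takes 1/4.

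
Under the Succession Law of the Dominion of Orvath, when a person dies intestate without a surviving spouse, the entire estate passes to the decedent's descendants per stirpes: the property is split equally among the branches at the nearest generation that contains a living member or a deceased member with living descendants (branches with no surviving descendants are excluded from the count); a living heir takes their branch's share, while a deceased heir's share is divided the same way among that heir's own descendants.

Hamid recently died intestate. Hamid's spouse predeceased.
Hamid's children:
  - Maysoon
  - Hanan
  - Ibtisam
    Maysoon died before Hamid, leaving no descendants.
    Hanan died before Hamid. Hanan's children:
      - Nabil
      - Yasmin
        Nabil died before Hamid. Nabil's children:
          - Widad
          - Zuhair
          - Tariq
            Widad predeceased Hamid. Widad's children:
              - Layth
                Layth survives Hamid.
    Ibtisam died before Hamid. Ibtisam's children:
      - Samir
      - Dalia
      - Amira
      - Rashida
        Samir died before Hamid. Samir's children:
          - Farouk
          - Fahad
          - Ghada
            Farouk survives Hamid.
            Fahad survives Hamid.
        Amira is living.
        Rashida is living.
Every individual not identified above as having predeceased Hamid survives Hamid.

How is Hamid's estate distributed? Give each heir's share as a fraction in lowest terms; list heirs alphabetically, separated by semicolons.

Amira 1/8; Dalia 1/8; Fahad 1/24; Farouk 1/24; Ghada 1/24; Layth 1/12; Rashida 1/8; Tariq 1/12; Yasmin 1/4; Zuhair 1/12

There is no surviving spouse, so the entire estate passes to Hamid's descendants per stirpes.
Maysoon left no surviving issue, so that branch lapses and is disregarded.
The estate is divided into 2 equal shares of 1/2 among Hanan, Ibtisam.
Hanan predeceased; the 1/2 allotted to Hanan's branch passes to Hanan's issue by representation.
The 1/2 is divided into 2 equal shares of 1/4 among Nabil, Yasmin.
Nabil predeceased; the 1/4 allotted to Nabil's branch passes to Nabil's issue by representation.
The 1/4 is divided into 3 equal shares of 1/12 among Widad, Zuhair, Tariq.
Widad predeceased; the 1/12 allotted to Widad's branch passes to Widad's issue by representation.
Layth is the sole taker at this level and receives the full 1/12.
Zuhair is living and takes 1/12.
Tariq is living and takes 1/12.
Yasmin is living and takes 1/4.
Ibtisam predeceased; the 1/2 allotted to Ibtisam's branch passes to Ibtisam's issue by representation.
The 1/2 is divided into 4 equal shares of 1/8 among Samir, Dalia, Amira, Rashida.
Samir predeceased; the 1/8 allotted to Samir's branch passes to Samir's issue by representation.
The 1/8 is divided into 3 equal shares of 1/24 among Farouk, Fahad, Ghada.
Farouk is living and takes 1/24.
Fahad is living and takes 1/24.
Ghada is living and takes 1/24.
Dalia is living and takes 1/8.
Amira is living and takes 1/8.
Rashida is living and takes 1/8.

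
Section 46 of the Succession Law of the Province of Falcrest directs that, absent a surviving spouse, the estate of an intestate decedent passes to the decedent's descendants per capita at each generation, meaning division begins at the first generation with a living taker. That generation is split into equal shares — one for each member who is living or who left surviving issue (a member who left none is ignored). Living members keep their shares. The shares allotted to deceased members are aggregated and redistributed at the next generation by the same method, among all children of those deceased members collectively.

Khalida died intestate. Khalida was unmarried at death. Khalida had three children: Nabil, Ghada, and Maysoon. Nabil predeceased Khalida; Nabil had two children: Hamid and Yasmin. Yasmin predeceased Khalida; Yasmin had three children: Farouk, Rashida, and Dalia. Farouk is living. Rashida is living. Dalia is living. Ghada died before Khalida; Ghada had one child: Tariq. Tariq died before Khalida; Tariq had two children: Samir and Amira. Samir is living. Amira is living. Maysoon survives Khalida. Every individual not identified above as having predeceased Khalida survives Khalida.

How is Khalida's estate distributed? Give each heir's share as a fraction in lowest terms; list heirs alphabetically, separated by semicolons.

There is no surviving spouse, so the entire estate passes to Khalida's descendants per capita at each generation.
At generation 1 (Nabil, Ghada, Maysoon) there are 3 shares of (1)/3 = 1/3 each.
Living: Maysoon — each takes 1/3.
Deceased: Nabil and Ghada. Their combined 2/3 is pooled and carried to generation 2.
At generation 2 (Hamid, Yasmin, Tariq) there are 3 shares of (2/3)/3 = 2/9 each.
Living: Hamid — each takes 2/9.
Deceased: Yasmin and Tariq. Their combined 4/9 is pooled and carried to generation 3.
At generation 3 (Farouk, Rashida, Dalia, Samir, Amira) there are 5 shares of (4/9)/5 = 4/45 each.
Living: Farouk, Rashida, Dalia, Samir, and Amira — each takes 4/45.

Amira 4/45; Dalia 4/45; Farouk 4/45; Hamid 2/9; Maysoon 1/3; Rashida 4/45; Samir 4/45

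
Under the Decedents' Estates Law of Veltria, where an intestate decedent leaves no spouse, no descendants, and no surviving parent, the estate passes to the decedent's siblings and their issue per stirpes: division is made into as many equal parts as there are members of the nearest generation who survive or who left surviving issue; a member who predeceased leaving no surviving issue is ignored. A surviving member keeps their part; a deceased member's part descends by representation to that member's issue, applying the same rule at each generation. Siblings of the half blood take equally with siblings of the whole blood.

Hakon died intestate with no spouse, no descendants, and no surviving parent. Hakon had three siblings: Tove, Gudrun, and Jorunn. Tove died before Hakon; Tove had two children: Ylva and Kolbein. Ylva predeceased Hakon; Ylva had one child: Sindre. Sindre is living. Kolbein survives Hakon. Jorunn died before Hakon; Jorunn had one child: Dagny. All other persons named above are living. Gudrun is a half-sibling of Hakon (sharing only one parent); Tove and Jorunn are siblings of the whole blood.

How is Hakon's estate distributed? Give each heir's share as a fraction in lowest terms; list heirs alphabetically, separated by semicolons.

No spouse, descendants, or parent survives, so the estate passes to Hakon's siblings per stirpes.
Half-blood and whole-blood siblings take equally under the stated rule.
The estate is divided into 3 equal shares of 1/3 among Tove, Gudrun, Jorunn.
Tove predeceased; the 1/3 allotted to Tove's branch passes to Tove's issue by representation.
The 1/3 is divided into 2 equal shares of 1/6 among Ylva, Kolbein.
Ylva predeceased; the 1/6 allotted to Ylva's branch passes to Ylva's issue by representation.
Sindre is the sole taker at this level and receives the full 1/6.
Kolbein is living and takes 1/6.
Gudrun is living and takes 1/3.
Jorunn predeceased; the 1/3 allotted to Jorunn's branch passes to Jorunn's issue by representation.
Dagny is the sole taker at this level and receives the full 1/3.

Dagny 1/3; Gudrun 1/3; Kolbein 1/6; Sindre 1/6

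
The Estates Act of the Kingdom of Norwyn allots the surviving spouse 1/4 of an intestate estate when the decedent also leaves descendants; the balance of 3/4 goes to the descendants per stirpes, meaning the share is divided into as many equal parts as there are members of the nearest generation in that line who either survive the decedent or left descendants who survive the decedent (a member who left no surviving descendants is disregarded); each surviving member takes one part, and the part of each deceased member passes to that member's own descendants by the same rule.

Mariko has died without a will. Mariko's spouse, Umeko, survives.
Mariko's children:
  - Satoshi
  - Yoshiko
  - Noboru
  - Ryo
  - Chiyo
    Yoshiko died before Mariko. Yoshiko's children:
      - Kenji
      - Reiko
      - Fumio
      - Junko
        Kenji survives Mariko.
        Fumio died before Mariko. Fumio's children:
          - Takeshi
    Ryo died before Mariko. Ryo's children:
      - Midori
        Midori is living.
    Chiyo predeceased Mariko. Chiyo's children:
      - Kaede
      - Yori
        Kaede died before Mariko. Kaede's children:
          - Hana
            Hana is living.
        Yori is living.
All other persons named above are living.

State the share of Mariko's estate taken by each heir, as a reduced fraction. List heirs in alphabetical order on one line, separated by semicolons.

Umeko, as surviving spouse, takes 1/4.
The remaining 3/4 passes to Mariko's descendants per stirpes.
The 3/4 is divided into 5 equal shares of 3/20 among Satoshi, Yoshiko, Noboru, Ryo, Chiyo.
Satoshi is living and takes 3/20.
Yoshiko predeceased; the 3/20 allotted to Yoshiko's branch passes to Yoshiko's issue by representation.
The 3/20 is divided into 4 equal shares of 3/80 among Kenji, Reiko, Fumio, Junko.
Kenji is living and takes 3/80.
Reiko is living and takes 3/80.
Fumio predeceased; the 3/80 allotted to Fumio's branch passes to Fumio's issue by representation.
Takeshi is the sole taker at this level and receives the full 3/80.
Junko is living and takes 3/80.
Noboru is living and takes 3/20.
Ryo predeceased; the 3/20 allotted to Ryo's branch passes to Ryo's issue by representation.
Midori is the sole taker at this level and receives the full 3/20.
Chiyo predeceased; the 3/20 allotted to Chiyo's branch passes to Chiyo's issue by representation.
The 3/20 is divided into 2 equal shares of 3/40 among Kaede, Yori.
Kaede predeceased; the 3/40 allotted to Kaede's branch passes to Kaede's issue by representation.
Hana is the sole taker at this level and receives the full 3/40.
Yori is living and takes 3/40.

Hana 3/40; Junko 3/80; Kenji 3/80; Midori 3/20; Noboru 3/20; Reiko 3/80; Satoshi 3/20; Takeshi 3/80; Umeko 1/4; Yori 3/40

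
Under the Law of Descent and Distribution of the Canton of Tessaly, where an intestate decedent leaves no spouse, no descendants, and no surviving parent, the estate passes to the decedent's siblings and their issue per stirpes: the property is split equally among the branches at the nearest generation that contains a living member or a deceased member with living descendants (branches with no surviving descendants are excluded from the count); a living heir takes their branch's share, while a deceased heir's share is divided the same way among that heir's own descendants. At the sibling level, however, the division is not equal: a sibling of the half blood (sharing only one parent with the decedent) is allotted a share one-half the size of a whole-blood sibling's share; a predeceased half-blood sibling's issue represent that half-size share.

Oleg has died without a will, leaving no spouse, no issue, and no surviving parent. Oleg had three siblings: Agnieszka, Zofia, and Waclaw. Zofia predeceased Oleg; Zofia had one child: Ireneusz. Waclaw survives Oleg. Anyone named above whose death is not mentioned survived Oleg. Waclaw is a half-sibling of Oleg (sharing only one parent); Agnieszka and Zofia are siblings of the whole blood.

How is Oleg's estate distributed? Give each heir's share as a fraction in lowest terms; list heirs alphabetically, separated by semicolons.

Agnieszka 2/5; Ireneusz 2/5; Waclaw 1/5

No spouse, descendants, or parent survives, so the estate passes to Oleg's siblings per stirpes.
Half-blood siblings count for one-half the weight of whole-blood siblings at the initial division.
Dividing 1 in proportion to weights (total weight 5/2): Agnieszka (weight 1) → 2/5; Zofia (weight 1) → 2/5; Waclaw (weight 1/2) → 1/5.
Agnieszka is living and takes 2/5.
Zofia predeceased; the 2/5 allotted to Zofia's branch passes to Zofia's issue by representation.
Ireneusz is the sole taker at this level and receives the full 2/5.
Waclaw is living and takes 1/5.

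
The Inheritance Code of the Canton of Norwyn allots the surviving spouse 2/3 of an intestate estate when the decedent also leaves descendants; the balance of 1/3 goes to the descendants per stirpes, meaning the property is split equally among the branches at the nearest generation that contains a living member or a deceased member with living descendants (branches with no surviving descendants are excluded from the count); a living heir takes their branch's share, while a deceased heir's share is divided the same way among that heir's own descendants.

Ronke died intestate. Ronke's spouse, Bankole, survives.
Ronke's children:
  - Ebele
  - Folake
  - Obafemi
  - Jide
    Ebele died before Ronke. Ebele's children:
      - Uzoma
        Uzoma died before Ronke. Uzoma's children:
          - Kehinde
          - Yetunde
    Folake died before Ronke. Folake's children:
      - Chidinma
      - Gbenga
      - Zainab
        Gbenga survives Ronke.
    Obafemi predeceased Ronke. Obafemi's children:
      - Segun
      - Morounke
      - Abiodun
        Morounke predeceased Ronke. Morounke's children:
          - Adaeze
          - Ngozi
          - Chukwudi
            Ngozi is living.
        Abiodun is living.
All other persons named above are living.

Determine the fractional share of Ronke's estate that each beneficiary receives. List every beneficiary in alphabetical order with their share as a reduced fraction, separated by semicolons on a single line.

Bankole, as surviving spouse, takes 2/3.
The remaining 1/3 passes to Ronke's descendants per stirpes.
The 1/3 is divided into 4 equal shares of 1/12 among Ebele, Folake, Obafemi, Jide.
Ebele predeceased; the 1/12 allotted to Ebele's branch passes to Ebele's issue by representation.
Uzoma's line is the sole branch at this level, so the full 1/12 passes to Uzoma's issue by representation.
The 1/12 is divided into 2 equal shares of 1/24 among Kehinde, Yetunde.
Kehinde is living and takes 1/24.
Yetunde is living and takes 1/24.
Folake predeceased; the 1/12 allotted to Folake's branch passes to Folake's issue by representation.
The 1/12 is divided into 3 equal shares of 1/36 among Chidinma, Gbenga, Zainab.
Chidinma is living and takes 1/36.
Gbenga is living and takes 1/36.
Zainab is living and takes 1/36.
Obafemi predeceased; the 1/12 allotted to Obafemi's branch passes to Obafemi's issue by representation.
The 1/12 is divided into 3 equal shares of 1/36 among Segun, Morounke, Abiodun.
Segun is living and takes 1/36.
Morounke predeceased; the 1/36 allotted to Morounke's branch passes to Morounke's issue by representation.
The 1/36 is divided into 3 equal shares of 1/108 among Adaeze, Ngozi, Chukwudi.
Adaeze is living and takes 1/108.
Ngozi is living and takes 1/108.
Chukwudi is living and takes 1/108.
Abiodun is living and takes 1/36.
Jide is living and takes 1/12.

Abiodun 1/36; Adaeze 1/108; Bankole 2/3; Chidinma 1/36; Chukwudi 1/108; Gbenga 1/36; Jide 1/12; Kehinde 1/24; Ngozi 1/108; Segun 1/36; Yetunde 1/24; Zainab 1/36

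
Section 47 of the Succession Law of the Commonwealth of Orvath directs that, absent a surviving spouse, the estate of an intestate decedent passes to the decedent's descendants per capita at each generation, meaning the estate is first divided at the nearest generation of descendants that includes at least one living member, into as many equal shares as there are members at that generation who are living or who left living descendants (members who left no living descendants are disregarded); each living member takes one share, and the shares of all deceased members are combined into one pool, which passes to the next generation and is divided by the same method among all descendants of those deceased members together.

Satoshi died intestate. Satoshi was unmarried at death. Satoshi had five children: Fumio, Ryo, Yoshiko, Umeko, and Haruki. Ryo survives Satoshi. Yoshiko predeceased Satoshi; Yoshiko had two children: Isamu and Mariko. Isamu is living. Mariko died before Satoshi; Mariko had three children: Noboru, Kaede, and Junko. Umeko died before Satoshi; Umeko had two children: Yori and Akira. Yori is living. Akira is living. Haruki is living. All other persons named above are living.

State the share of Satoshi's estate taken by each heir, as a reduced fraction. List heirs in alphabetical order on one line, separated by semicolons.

Akira 1/10; Fumio 1/5; Haruki 1/5; Isamu 1/10; Junko 1/30; Kaede 1/30; Noboru 1/30; Ryo 1/5; Yori 1/10

There is no surviving spouse, so the entire estate passes to Satoshi's descendants per capita at each generation.
At generation 1 (Fumio, Ryo, Yoshiko, Umeko, Haruki) there are 5 shares of (1)/5 = 1/5 each.
Living: Fumio, Ryo, and Haruki — each takes 1/5.
Deceased: Yoshiko and Umeko. Their combined 2/5 is pooled and carried to generation 2.
At generation 2 (Isamu, Mariko, Yori, Akira) there are 4 shares of (2/5)/4 = 1/10 each.
Living: Isamu, Yori, and Akira — each takes 1/10.
Deceased: Mariko. That 1/10 share is carried to generation 3.
At generation 3 (Noboru, Kaede, Junko) there are 3 shares of (1/10)/3 = 1/30 each.
Living: Noboru, Kaede, and Junko — each takes 1/30.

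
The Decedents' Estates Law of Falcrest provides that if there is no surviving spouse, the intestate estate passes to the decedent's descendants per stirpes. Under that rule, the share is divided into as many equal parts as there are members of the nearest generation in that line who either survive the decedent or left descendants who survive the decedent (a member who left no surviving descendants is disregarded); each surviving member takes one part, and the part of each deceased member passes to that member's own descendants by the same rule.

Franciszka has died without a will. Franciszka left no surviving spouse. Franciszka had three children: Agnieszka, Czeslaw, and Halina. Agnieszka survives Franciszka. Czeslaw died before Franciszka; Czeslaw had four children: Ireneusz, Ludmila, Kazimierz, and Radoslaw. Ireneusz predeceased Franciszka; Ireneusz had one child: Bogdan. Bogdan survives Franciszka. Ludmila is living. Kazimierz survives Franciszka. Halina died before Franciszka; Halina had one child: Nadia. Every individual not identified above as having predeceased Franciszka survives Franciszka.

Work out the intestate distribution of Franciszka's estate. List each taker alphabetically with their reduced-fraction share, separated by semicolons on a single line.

Agnieszka 1/3; Bogdan 1/12; Kazimierz 1/12; Ludmila 1/12; Nadia 1/3; Radoslaw 1/12

There is no surviving spouse, so the entire estate passes to Franciszka's descendants per stirpes.
The estate is divided into 3 equal shares of 1/3 among Agnieszka, Czeslaw, Halina.
Agnieszka is living and takes 1/3.
Czeslaw predeceased; the 1/3 allotted to Czeslaw's branch passes to Czeslaw's issue by representation.
The 1/3 is divided into 4 equal shares of 1/12 among Ireneusz, Ludmila, Kazimierz, Radoslaw.
Ireneusz predeceased; the 1/12 allotted to Ireneusz's branch passes to Ireneusz's issue by representation.
Bogdan is the sole taker at this level and receives the full 1/12.
Ludmila is living and takes 1/12.
Kazimierz is living and takes 1/12.
Radoslaw is living and takes 1/12.
Halina predeceased; the 1/3 allotted to Halina's branch passes to Halina's issue by representation.
Nadia is the sole taker at this level and receives the full 1/3.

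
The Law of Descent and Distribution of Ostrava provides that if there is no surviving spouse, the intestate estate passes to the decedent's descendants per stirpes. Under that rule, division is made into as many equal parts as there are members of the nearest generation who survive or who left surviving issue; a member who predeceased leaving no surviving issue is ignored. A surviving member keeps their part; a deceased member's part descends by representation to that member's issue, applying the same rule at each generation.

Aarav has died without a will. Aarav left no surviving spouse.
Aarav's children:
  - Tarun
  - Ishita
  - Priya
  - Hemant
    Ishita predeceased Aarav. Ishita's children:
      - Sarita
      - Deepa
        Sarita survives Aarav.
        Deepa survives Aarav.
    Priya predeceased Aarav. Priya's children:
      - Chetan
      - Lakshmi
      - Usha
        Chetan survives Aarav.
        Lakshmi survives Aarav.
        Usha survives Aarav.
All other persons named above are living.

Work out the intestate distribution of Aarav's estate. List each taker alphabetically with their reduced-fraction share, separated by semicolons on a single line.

Chetan 1/12; Deepa 1/8; Hemant 1/4; Lakshmi 1/12; Sarita 1/8; Tarun 1/4; Usha 1/12

There is no surviving spouse, so the entire estate passes to Aarav's descendants per stirpes.
The estate is divided into 4 equal shares of 1/4 among Tarun, Ishita, Priya, Hemant.
Tarun is living and takes 1/4.
Ishita predeceased; the 1/4 allotted to Ishita's branch passes to Ishita's issue by representation.
The 1/4 is divided into 2 equal shares of 1/8 among Sarita, Deepa.
Sarita is living and takes 1/8.
Deepa is living and takes 1/8.
Priya predeceased; the 1/4 allotted to Priya's branch passes to Priya's issue by representation.
The 1/4 is divided into 3 equal shares of 1/12 among Chetan, Lakshmi, Usha.
Chetan is living and takes 1/12.
Lakshmi is living and takes 1/12.
Usha is living and takes 1/12.
Hemant is living and takes 1/4.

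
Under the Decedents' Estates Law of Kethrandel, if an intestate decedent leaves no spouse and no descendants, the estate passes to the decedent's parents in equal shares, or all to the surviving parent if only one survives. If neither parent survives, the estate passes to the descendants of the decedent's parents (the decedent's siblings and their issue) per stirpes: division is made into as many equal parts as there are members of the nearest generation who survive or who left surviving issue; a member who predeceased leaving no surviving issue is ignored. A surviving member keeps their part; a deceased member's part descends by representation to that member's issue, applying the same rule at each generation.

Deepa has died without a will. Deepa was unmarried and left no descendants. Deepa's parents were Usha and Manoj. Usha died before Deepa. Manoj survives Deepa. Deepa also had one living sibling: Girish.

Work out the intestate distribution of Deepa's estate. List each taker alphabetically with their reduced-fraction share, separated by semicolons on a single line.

Manoj 1

Only one parent, Manoj, survives, so Manoj takes the entire estate. The siblings take nothing because a surviving parent has priority.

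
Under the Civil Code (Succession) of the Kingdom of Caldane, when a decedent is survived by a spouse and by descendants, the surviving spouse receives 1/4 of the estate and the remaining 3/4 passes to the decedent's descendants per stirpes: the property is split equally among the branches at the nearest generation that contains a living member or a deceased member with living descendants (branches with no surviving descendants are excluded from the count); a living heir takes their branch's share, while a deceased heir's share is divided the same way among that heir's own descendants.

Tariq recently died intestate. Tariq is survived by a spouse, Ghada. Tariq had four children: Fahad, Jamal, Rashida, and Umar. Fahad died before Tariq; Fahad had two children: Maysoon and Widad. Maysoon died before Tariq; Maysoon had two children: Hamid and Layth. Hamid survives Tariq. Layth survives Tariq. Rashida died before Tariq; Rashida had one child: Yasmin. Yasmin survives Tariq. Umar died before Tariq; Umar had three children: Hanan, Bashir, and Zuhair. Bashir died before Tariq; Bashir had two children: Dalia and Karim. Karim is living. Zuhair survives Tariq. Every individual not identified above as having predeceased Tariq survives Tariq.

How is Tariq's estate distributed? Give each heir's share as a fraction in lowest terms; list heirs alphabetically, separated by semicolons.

Dalia 1/32; Ghada 1/4; Hamid 3/64; Hanan 1/16; Jamal 3/16; Karim 1/32; Layth 3/64; Widad 3/32; Yasmin 3/16; Zuhair 1/16

Ghada, as surviving spouse, takes 1/4.
The remaining 3/4 passes to Tariq's descendants per stirpes.
The 3/4 is divided into 4 equal shares of 3/16 among Fahad, Jamal, Rashida, Umar.
Fahad predeceased; the 3/16 allotted to Fahad's branch passes to Fahad's issue by representation.
The 3/16 is divided into 2 equal shares of 3/32 among Maysoon, Widad.
Maysoon predeceased; the 3/32 allotted to Maysoon's branch passes to Maysoon's issue by representation.
The 3/32 is divided into 2 equal shares of 3/64 among Hamid, Layth.
Hamid is living and takes 3/64.
Layth is living and takes 3/64.
Widad is living and takes 3/32.
Jamal is living and takes 3/16.
Rashida predeceased; the 3/16 allotted to Rashida's branch passes to Rashida's issue by representation.
Yasmin is the sole taker at this level and receives the full 3/16.
Umar predeceased; the 3/16 allotted to Umar's branch passes to Umar's issue by representation.
The 3/16 is divided into 3 equal shares of 1/16 among Hanan, Bashir, Zuhair.
Hanan is living and takes 1/16.
Bashir predeceased; the 1/16 allotted to Bashir's branch passes to Bashir's issue by representation.
The 1/16 is divided into 2 equal shares of 1/32 among Dalia, Karim.
Dalia is living and takes 1/32.
Karim is living and takes 1/32.
Zuhair is living and takes 1/16.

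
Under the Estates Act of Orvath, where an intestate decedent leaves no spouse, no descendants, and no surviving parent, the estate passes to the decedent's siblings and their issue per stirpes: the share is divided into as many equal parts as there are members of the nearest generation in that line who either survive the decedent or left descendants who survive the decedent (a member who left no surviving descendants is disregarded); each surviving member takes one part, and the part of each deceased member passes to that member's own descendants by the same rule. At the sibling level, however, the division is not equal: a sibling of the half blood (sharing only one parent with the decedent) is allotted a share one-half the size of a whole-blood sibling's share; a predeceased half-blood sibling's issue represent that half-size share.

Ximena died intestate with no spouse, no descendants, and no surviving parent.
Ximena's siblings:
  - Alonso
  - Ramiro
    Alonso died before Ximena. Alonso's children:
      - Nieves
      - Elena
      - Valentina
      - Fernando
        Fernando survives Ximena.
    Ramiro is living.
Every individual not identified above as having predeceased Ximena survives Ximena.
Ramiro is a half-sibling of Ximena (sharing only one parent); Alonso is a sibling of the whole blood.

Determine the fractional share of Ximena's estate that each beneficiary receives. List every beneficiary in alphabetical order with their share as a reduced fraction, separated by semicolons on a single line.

No spouse, descendants, or parent survives, so the estate passes to Ximena's siblings per stirpes.
Half-blood siblings count for one-half the weight of whole-blood siblings at the initial division.
Dividing 1 in proportion to weights (total weight 3/2): Alonso (weight 1) → 2/3; Ramiro (weight 1/2) → 1/3.
Alonso predeceased; the 2/3 allotted to Alonso's branch passes to Alonso's issue by representation.
The 2/3 is divided into 4 equal shares of 1/6 among Nieves, Elena, Valentina, Fernando.
Nieves is living and takes 1/6.
Elena is living and takes 1/6.
Valentina is living and takes 1/6.
Fernando is living and takes 1/6.
Ramiro is living and takes 1/3.

Elena 1/6; Fernando 1/6; Nieves 1/6; Ramiro 1/3; Valentina 1/6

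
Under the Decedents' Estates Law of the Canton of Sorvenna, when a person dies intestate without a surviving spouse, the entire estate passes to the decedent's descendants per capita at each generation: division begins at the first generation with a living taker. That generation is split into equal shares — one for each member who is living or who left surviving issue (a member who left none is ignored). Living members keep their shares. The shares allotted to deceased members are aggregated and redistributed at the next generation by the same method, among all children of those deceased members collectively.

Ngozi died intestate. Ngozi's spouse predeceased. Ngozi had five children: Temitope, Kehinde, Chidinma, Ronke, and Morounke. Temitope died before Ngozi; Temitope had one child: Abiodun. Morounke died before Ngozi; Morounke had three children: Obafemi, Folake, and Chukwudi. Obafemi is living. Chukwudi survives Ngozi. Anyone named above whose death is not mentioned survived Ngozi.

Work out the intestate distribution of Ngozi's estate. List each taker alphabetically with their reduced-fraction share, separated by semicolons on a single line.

Abiodun 1/10; Chidinma 1/5; Chukwudi 1/10; Folake 1/10; Kehinde 1/5; Obafemi 1/10; Ronke 1/5

There is no surviving spouse, so the entire estate passes to Ngozi's descendants per capita at each generation.
At generation 1 (Temitope, Kehinde, Chidinma, Ronke, Morounke) there are 5 shares of (1)/5 = 1/5 each.
Living: Kehinde, Chidinma, and Ronke — each takes 1/5.
Deceased: Temitope and Morounke. Their combined 2/5 is pooled and carried to generation 2.
At generation 2 (Abiodun, Obafemi, Folake, Chukwudi) there are 4 shares of (2/5)/4 = 1/10 each.
Living: Abiodun, Obafemi, Folake, and Chukwudi — each takes 1/10.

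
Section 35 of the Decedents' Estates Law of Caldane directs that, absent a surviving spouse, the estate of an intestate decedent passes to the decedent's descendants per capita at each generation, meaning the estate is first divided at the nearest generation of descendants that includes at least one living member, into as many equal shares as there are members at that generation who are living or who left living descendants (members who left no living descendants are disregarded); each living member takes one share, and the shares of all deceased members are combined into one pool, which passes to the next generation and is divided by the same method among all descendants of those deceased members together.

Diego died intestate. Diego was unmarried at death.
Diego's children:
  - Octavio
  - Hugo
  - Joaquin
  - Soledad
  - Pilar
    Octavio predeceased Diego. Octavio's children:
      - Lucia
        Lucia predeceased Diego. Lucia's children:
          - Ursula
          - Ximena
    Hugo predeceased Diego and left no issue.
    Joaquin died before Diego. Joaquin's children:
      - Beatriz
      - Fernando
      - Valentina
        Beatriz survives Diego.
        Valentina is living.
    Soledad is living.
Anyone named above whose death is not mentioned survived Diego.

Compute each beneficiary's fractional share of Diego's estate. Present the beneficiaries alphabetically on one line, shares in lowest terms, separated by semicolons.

There is no surviving spouse, so the entire estate passes to Diego's descendants per capita at each generation.
At generation 1 (Octavio, Joaquin, Soledad, Pilar) there are 4 shares of (1)/4 = 1/4 each.
Living: Soledad and Pilar — each takes 1/4.
Deceased: Octavio and Joaquin. Their combined 1/2 is pooled and carried to generation 2.
At generation 2 (Lucia, Beatriz, Fernando, Valentina) there are 4 shares of (1/2)/4 = 1/8 each.
Living: Beatriz, Fernando, and Valentina — each takes 1/8.
Deceased: Lucia. That 1/8 share is carried to generation 3.
At generation 3 (Ursula, Ximena) there are 2 shares of (1/8)/2 = 1/16 each.
Living: Ursula and Ximena — each takes 1/16.

Beatriz 1/8; Fernando 1/8; Pilar 1/4; Soledad 1/4; Ursula 1/16; Valentina 1/8; Ximena 1/16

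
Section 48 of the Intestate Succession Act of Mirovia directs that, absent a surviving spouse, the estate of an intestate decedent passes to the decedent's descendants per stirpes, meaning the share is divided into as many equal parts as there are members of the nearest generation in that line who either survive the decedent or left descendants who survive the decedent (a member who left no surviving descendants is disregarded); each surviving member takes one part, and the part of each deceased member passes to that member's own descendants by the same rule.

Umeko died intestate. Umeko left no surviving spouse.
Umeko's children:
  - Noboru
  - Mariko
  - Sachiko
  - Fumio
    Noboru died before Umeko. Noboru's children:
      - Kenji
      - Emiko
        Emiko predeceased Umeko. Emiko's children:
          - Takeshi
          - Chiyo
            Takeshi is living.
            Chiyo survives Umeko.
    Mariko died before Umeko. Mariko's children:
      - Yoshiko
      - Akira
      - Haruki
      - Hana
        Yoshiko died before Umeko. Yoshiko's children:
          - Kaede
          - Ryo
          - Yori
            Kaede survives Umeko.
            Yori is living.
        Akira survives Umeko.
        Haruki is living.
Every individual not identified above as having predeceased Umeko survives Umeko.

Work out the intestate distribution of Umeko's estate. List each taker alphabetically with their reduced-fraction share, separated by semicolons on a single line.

There is no surviving spouse, so the entire estate passes to Umeko's descendants per stirpes.
The estate is divided into 4 equal shares of 1/4 among Noboru, Mariko, Sachiko, Fumio.
Noboru predeceased; the 1/4 allotted to Noboru's branch passes to Noboru's issue by representation.
The 1/4 is divided into 2 equal shares of 1/8 among Kenji, Emiko.
Kenji is living and takes 1/8.
Emiko predeceased; the 1/8 allotted to Emiko's branch passes to Emiko's issue by representation.
The 1/8 is divided into 2 equal shares of 1/16 among Takeshi, Chiyo.
Takeshi is living and takes 1/16.
Chiyo is living and takes 1/16.
Mariko predeceased; the 1/4 allotted to Mariko's branch passes to Mariko's issue by representation.
The 1/4 is divided into 4 equal shares of 1/16 among Yoshiko, Akira, Haruki, Hana.
Yoshiko predeceased; the 1/16 allotted to Yoshiko's branch passes to Yoshiko's issue by representation.
The 1/16 is divided into 3 equal shares of 1/48 among Kaede, Ryo, Yori.
Kaede is living and takes 1/48.
Ryo is living and takes 1/48.
Yori is living and takes 1/48.
Akira is living and takes 1/16.
Haruki is living and takes 1/16.
Hana is living and takes 1/16.
Sachiko is living and takes 1/4.
Fumio is living and takes 1/4.

Akira 1/16; Chiyo 1/16; Fumio 1/4; Hana 1/16; Haruki 1/16; Kaede 1/48; Kenji 1/8; Ryo 1/48; Sachiko 1/4; Takeshi 1/16; Yori 1/48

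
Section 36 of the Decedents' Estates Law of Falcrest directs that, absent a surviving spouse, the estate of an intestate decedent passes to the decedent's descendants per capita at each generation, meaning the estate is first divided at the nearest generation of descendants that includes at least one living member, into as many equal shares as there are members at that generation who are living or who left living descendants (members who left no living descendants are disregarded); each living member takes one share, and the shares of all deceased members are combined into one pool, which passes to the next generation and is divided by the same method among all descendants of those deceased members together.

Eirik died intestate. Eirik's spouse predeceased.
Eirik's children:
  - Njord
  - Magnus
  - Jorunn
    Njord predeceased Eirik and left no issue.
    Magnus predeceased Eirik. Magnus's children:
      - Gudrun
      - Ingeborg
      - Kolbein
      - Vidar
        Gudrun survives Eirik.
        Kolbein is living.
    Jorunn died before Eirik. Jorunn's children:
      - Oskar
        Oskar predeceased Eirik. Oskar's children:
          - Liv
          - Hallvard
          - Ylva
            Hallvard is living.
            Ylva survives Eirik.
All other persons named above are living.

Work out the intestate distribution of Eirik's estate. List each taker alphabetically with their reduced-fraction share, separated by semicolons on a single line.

Gudrun 1/5; Hallvard 1/15; Ingeborg 1/5; Kolbein 1/5; Liv 1/15; Vidar 1/5; Ylva 1/15

There is no surviving spouse, so the entire estate passes to Eirik's descendants per capita at each generation.
No one at generation 1 (Magnus, Jorunn) is living; moving to the next generation.
At generation 2 (Gudrun, Ingeborg, Kolbein, Vidar, Oskar) there are 5 shares of (1)/5 = 1/5 each.
Living: Gudrun, Ingeborg, Kolbein, and Vidar — each takes 1/5.
Deceased: Oskar. That 1/5 share is carried to generation 3.
At generation 3 (Liv, Hallvard, Ylva) there are 3 shares of (1/5)/3 = 1/15 each.
Living: Liv, Hallvard, and Ylva — each takes 1/15.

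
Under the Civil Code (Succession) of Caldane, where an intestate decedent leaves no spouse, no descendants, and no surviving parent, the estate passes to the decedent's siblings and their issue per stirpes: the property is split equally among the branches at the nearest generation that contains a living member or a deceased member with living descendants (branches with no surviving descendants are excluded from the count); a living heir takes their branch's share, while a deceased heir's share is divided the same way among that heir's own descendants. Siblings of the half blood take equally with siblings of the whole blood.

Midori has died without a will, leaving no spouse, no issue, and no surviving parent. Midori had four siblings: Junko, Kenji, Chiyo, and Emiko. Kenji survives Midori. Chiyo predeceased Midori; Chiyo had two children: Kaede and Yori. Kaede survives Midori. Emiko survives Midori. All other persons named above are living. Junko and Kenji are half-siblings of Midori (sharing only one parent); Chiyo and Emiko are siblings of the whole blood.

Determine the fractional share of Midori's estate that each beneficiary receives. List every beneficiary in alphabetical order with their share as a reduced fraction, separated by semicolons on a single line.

Emiko 1/4; Junko 1/4; Kaede 1/8; Kenji 1/4; Yori 1/8

No spouse, descendants, or parent survives, so the estate passes to Midori's siblings per stirpes.
Half-blood and whole-blood siblings take equally under the stated rule.
The estate is divided into 4 equal shares of 1/4 among Junko, Kenji, Chiyo, Emiko.
Junko is living and takes 1/4.
Kenji is living and takes 1/4.
Chiyo predeceased; the 1/4 allotted to Chiyo's branch passes to Chiyo's issue by representation.
The 1/4 is divided into 2 equal shares of 1/8 among Kaede, Yori.
Kaede is living and takes 1/8.
Yori is living and takes 1/8.
Emiko is living and takes 1/4.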